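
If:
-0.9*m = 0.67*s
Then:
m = -0.744444444444444*s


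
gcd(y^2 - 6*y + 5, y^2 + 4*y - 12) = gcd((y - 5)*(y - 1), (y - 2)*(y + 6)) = 1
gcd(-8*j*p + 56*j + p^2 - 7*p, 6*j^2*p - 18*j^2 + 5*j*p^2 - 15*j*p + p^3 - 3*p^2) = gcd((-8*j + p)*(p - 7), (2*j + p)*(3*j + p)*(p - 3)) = 1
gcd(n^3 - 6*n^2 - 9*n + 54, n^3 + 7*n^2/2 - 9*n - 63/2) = n^2 - 9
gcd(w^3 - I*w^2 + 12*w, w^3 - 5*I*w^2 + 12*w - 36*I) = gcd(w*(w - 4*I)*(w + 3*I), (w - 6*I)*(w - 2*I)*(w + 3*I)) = w + 3*I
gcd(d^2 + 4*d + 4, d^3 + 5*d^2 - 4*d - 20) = d + 2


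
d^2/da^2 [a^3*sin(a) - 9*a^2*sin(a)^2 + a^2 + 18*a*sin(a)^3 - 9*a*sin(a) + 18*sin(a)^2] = -a^3*sin(a) + 6*a^2*cos(a) - 18*a^2*cos(2*a) + 3*a*sin(a)/2 - 36*a*sin(2*a) + 81*a*sin(3*a)/2 + 9*cos(a) + 45*cos(2*a) - 27*cos(3*a) - 7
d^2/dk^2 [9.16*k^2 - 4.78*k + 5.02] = 18.3200000000000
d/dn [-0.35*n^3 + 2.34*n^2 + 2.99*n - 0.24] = -1.05*n^2 + 4.68*n + 2.99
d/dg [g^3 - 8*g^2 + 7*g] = 3*g^2 - 16*g + 7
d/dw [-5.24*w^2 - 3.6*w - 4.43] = -10.48*w - 3.6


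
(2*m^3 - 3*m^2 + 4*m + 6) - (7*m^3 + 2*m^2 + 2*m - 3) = -5*m^3 - 5*m^2 + 2*m + 9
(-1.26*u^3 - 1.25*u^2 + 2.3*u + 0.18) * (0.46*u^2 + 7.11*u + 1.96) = -0.5796*u^5 - 9.5336*u^4 - 10.2991*u^3 + 13.9858*u^2 + 5.7878*u + 0.3528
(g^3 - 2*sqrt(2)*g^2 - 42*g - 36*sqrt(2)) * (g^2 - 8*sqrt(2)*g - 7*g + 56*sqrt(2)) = g^5 - 10*sqrt(2)*g^4 - 7*g^4 - 10*g^3 + 70*sqrt(2)*g^3 + 70*g^2 + 300*sqrt(2)*g^2 - 2100*sqrt(2)*g + 576*g - 4032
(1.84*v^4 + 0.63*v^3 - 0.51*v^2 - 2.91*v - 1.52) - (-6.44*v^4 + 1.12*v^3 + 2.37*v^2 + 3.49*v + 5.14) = 8.28*v^4 - 0.49*v^3 - 2.88*v^2 - 6.4*v - 6.66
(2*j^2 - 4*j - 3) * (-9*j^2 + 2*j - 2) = -18*j^4 + 40*j^3 + 15*j^2 + 2*j + 6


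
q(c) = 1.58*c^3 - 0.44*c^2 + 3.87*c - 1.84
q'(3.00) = 43.89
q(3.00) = 48.47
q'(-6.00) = 179.79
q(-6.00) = -382.18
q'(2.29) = 26.71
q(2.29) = 23.69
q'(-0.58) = 5.97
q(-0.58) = -4.54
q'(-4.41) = 99.93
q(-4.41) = -162.97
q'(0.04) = 3.84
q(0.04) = -1.69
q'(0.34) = 4.12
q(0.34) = -0.51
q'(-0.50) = 5.50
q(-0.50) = -4.08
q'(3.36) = 54.43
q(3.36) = 66.13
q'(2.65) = 34.82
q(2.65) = 34.73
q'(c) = 4.74*c^2 - 0.88*c + 3.87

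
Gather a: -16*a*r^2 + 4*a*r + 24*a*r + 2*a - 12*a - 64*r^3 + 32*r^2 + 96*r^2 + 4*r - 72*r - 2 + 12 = a*(-16*r^2 + 28*r - 10) - 64*r^3 + 128*r^2 - 68*r + 10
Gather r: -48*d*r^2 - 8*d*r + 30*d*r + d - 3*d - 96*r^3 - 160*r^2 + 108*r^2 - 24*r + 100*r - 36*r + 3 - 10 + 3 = -2*d - 96*r^3 + r^2*(-48*d - 52) + r*(22*d + 40) - 4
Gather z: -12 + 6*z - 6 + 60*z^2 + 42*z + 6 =60*z^2 + 48*z - 12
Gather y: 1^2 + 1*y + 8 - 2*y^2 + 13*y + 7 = -2*y^2 + 14*y + 16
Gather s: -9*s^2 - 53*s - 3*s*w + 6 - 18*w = -9*s^2 + s*(-3*w - 53) - 18*w + 6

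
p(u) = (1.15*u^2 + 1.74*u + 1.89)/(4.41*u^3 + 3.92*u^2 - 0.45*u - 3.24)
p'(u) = (2.3*u + 1.74)/(4.41*u^3 + 3.92*u^2 - 0.45*u - 3.24) + (-13.23*u^2 - 7.84*u + 0.45)*(1.15*u^2 + 1.74*u + 1.89)/(4.41*u^3 + 3.92*u^2 - 0.45*u - 3.24)^2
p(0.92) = 1.44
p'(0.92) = -7.11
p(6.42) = 0.05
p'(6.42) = -0.01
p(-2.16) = -0.12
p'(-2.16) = -0.08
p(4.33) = 0.07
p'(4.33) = -0.02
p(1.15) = 0.67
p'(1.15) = -1.59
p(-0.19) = -0.53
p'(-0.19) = -0.18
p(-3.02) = -0.08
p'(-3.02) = -0.03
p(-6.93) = -0.04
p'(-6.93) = -0.00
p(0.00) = -0.58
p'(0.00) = -0.46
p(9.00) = 0.03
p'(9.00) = -0.00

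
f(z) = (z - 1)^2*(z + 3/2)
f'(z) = (z - 1)^2 + (z + 3/2)*(2*z - 2)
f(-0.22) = 1.91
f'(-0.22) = -1.63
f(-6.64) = -300.02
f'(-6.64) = 136.91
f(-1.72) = -1.63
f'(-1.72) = 8.60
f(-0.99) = 2.02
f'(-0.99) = 1.93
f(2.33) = 6.77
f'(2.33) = 11.96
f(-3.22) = -30.63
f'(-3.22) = 32.33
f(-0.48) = 2.23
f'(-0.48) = -0.83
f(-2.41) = -10.58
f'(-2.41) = 17.83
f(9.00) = 672.00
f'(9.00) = 232.00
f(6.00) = 187.50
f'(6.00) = 100.00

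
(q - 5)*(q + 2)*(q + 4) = q^3 + q^2 - 22*q - 40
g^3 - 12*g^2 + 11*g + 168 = (g - 8)*(g - 7)*(g + 3)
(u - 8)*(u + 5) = u^2 - 3*u - 40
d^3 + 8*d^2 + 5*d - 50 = (d - 2)*(d + 5)^2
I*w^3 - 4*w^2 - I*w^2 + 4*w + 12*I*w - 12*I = (w - 2*I)*(w + 6*I)*(I*w - I)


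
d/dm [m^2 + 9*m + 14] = 2*m + 9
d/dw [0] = 0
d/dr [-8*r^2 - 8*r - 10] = -16*r - 8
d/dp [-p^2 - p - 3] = -2*p - 1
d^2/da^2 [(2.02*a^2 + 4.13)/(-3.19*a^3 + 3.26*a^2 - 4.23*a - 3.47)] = (-41.1114439999999*a^6 - 340.783872*a^4 + 944.521364*a^3 - 734.829678*a^2 + 616.008498*a - 289.879362)/(32.461759*a^9 - 99.522258*a^8 + 230.840841*a^7 - 192.649547*a^6 + 89.5837890000001*a^5 + 216.579588*a^4 - 96.185256*a^3 + 68.505087*a^2 + 152.799021*a + 41.781923)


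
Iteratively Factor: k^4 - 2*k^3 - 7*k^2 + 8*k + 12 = (k - 3)*(k^3 + k^2 - 4*k - 4) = (k - 3)*(k - 2)*(k^2 + 3*k + 2) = (k - 3)*(k - 2)*(k + 1)*(k + 2)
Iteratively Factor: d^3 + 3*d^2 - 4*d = (d)*(d^2 + 3*d - 4) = d*(d - 1)*(d + 4)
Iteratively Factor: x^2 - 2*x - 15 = (x + 3)*(x - 5)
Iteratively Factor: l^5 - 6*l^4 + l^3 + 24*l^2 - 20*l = (l - 2)*(l^4 - 4*l^3 - 7*l^2 + 10*l) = (l - 2)*(l + 2)*(l^3 - 6*l^2 + 5*l) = (l - 5)*(l - 2)*(l + 2)*(l^2 - l) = l*(l - 5)*(l - 2)*(l + 2)*(l - 1)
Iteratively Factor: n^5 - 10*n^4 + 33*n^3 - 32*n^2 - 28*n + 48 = (n - 4)*(n^4 - 6*n^3 + 9*n^2 + 4*n - 12) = (n - 4)*(n + 1)*(n^3 - 7*n^2 + 16*n - 12) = (n - 4)*(n - 3)*(n + 1)*(n^2 - 4*n + 4) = (n - 4)*(n - 3)*(n - 2)*(n + 1)*(n - 2)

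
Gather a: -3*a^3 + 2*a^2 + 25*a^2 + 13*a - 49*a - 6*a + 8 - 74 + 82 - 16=-3*a^3 + 27*a^2 - 42*a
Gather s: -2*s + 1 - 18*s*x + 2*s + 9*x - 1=-18*s*x + 9*x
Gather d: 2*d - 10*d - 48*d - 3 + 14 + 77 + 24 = 112 - 56*d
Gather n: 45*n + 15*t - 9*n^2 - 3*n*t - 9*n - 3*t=-9*n^2 + n*(36 - 3*t) + 12*t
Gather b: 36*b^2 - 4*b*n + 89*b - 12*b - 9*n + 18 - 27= 36*b^2 + b*(77 - 4*n) - 9*n - 9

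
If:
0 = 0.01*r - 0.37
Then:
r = 37.00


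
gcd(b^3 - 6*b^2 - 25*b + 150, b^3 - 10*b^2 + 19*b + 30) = b^2 - 11*b + 30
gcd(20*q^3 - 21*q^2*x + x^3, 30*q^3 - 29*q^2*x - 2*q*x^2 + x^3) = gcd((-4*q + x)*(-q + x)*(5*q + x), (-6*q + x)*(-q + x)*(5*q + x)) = -5*q^2 + 4*q*x + x^2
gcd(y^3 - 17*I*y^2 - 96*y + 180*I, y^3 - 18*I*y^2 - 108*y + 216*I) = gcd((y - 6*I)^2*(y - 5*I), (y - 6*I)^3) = y^2 - 12*I*y - 36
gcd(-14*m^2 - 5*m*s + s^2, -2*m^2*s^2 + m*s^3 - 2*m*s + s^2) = 1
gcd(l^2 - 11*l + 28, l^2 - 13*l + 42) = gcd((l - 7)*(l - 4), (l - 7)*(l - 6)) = l - 7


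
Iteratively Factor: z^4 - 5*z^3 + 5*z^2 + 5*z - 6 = (z - 1)*(z^3 - 4*z^2 + z + 6) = (z - 2)*(z - 1)*(z^2 - 2*z - 3) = (z - 3)*(z - 2)*(z - 1)*(z + 1)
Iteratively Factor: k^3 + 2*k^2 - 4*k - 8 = (k - 2)*(k^2 + 4*k + 4) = (k - 2)*(k + 2)*(k + 2)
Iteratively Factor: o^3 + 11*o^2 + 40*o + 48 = (o + 4)*(o^2 + 7*o + 12) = (o + 4)^2*(o + 3)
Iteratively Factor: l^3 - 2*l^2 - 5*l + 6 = (l - 3)*(l^2 + l - 2) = (l - 3)*(l + 2)*(l - 1)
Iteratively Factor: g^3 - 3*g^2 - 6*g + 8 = (g + 2)*(g^2 - 5*g + 4) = (g - 4)*(g + 2)*(g - 1)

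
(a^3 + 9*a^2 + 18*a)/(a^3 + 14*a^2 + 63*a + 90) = a/(a + 5)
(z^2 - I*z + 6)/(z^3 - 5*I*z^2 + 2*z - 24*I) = 1/(z - 4*I)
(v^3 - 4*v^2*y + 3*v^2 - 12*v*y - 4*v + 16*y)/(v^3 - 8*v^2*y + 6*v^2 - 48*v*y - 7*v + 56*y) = (-v^2 + 4*v*y - 4*v + 16*y)/(-v^2 + 8*v*y - 7*v + 56*y)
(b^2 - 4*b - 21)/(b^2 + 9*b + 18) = (b - 7)/(b + 6)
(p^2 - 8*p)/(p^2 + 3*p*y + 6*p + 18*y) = p*(p - 8)/(p^2 + 3*p*y + 6*p + 18*y)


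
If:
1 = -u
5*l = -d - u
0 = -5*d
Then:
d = 0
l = 1/5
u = -1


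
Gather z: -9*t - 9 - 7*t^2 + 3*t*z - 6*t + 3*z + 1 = -7*t^2 - 15*t + z*(3*t + 3) - 8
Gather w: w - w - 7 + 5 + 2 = 0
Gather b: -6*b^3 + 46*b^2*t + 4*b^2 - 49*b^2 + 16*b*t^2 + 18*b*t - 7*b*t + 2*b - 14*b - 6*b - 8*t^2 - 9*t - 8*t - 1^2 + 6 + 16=-6*b^3 + b^2*(46*t - 45) + b*(16*t^2 + 11*t - 18) - 8*t^2 - 17*t + 21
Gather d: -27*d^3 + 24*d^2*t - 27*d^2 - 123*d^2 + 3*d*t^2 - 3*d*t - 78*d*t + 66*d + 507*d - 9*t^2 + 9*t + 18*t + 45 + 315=-27*d^3 + d^2*(24*t - 150) + d*(3*t^2 - 81*t + 573) - 9*t^2 + 27*t + 360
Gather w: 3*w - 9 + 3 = 3*w - 6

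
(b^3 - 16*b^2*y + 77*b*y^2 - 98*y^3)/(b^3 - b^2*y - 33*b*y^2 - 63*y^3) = (b^2 - 9*b*y + 14*y^2)/(b^2 + 6*b*y + 9*y^2)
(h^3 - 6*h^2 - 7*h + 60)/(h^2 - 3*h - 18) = (h^2 - 9*h + 20)/(h - 6)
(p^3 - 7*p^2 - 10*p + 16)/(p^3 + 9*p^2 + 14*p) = (p^2 - 9*p + 8)/(p*(p + 7))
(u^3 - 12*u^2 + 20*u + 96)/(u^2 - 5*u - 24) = (u^2 - 4*u - 12)/(u + 3)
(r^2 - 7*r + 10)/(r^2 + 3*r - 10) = (r - 5)/(r + 5)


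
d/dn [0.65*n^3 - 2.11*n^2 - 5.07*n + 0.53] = 1.95*n^2 - 4.22*n - 5.07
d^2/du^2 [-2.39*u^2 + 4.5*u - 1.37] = -4.78000000000000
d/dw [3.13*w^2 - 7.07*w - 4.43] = 6.26*w - 7.07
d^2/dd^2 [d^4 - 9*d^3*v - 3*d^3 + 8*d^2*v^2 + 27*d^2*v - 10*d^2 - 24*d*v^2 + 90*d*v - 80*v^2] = 12*d^2 - 54*d*v - 18*d + 16*v^2 + 54*v - 20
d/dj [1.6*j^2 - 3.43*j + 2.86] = 3.2*j - 3.43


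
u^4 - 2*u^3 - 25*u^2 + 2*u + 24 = (u - 6)*(u - 1)*(u + 1)*(u + 4)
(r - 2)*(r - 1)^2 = r^3 - 4*r^2 + 5*r - 2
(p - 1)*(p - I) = p^2 - p - I*p + I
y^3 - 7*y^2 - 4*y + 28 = (y - 7)*(y - 2)*(y + 2)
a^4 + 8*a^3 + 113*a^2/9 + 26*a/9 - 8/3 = (a - 1/3)*(a + 1)*(a + 4/3)*(a + 6)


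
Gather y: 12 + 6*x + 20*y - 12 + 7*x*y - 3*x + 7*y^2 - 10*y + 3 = 3*x + 7*y^2 + y*(7*x + 10) + 3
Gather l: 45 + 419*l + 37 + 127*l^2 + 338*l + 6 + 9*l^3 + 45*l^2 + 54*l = 9*l^3 + 172*l^2 + 811*l + 88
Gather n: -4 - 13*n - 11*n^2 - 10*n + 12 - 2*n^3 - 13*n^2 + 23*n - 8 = -2*n^3 - 24*n^2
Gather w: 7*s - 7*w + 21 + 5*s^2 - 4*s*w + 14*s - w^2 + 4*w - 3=5*s^2 + 21*s - w^2 + w*(-4*s - 3) + 18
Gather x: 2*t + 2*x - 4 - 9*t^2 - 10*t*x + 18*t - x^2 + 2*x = -9*t^2 + 20*t - x^2 + x*(4 - 10*t) - 4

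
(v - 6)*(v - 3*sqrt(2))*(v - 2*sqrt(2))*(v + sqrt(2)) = v^4 - 6*v^3 - 4*sqrt(2)*v^3 + 2*v^2 + 24*sqrt(2)*v^2 - 12*v + 12*sqrt(2)*v - 72*sqrt(2)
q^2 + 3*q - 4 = (q - 1)*(q + 4)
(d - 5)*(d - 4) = d^2 - 9*d + 20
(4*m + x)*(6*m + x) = 24*m^2 + 10*m*x + x^2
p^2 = p^2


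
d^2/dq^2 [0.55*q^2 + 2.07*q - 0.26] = 1.10000000000000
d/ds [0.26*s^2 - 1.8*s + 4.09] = 0.52*s - 1.8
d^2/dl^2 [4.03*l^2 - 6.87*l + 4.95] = 8.06000000000000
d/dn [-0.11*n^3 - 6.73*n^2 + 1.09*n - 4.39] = -0.33*n^2 - 13.46*n + 1.09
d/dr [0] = 0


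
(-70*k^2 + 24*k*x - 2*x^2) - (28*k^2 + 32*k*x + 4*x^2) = -98*k^2 - 8*k*x - 6*x^2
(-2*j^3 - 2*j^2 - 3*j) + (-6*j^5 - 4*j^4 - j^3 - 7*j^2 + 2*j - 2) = -6*j^5 - 4*j^4 - 3*j^3 - 9*j^2 - j - 2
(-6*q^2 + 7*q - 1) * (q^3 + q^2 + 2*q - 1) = -6*q^5 + q^4 - 6*q^3 + 19*q^2 - 9*q + 1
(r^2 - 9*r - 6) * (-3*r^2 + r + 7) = -3*r^4 + 28*r^3 + 16*r^2 - 69*r - 42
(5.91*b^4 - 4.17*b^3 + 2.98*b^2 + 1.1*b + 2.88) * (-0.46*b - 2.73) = -2.7186*b^5 - 14.2161*b^4 + 10.0133*b^3 - 8.6414*b^2 - 4.3278*b - 7.8624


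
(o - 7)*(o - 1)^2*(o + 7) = o^4 - 2*o^3 - 48*o^2 + 98*o - 49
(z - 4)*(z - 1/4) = z^2 - 17*z/4 + 1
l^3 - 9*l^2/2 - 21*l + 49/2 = (l - 7)*(l - 1)*(l + 7/2)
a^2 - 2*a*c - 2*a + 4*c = (a - 2)*(a - 2*c)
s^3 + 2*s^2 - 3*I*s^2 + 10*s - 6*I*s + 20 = (s + 2)*(s - 5*I)*(s + 2*I)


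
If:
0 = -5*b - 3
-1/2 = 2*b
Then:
No Solution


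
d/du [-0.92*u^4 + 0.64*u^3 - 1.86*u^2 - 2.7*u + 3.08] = -3.68*u^3 + 1.92*u^2 - 3.72*u - 2.7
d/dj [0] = 0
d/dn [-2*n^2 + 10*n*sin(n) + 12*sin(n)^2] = 10*n*cos(n) - 4*n + 10*sin(n) + 12*sin(2*n)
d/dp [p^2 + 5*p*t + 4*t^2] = 2*p + 5*t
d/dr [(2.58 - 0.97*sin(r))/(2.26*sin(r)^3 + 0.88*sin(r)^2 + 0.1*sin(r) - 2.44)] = (4.3844*sin(r)^3 - 16.6388*sin(r)^2 - 4.5408*sin(r) + 2.1088)*cos(r)/(5.1076*sin(r)^6 + 3.9776*sin(r)^5 + 1.2264*sin(r)^4 - 10.8528*sin(r)^3 - 4.2844*sin(r)^2 - 0.488*sin(r) + 5.9536)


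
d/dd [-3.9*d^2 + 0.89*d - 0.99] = 0.89 - 7.8*d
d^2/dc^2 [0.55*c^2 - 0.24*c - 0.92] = 1.10000000000000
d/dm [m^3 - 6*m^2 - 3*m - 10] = 3*m^2 - 12*m - 3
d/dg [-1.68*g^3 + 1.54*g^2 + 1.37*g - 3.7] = -5.04*g^2 + 3.08*g + 1.37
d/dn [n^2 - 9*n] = 2*n - 9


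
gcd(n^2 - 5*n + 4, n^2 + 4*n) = 1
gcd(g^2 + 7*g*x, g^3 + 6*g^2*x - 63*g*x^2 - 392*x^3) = g + 7*x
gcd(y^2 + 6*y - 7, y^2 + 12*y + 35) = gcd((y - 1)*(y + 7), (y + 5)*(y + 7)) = y + 7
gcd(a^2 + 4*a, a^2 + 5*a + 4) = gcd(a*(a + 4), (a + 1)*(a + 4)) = a + 4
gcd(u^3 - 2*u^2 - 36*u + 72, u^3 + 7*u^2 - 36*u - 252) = u^2 - 36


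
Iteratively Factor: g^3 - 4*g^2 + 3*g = (g - 1)*(g^2 - 3*g) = g*(g - 1)*(g - 3)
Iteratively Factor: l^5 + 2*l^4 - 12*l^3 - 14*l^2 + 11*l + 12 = (l - 3)*(l^4 + 5*l^3 + 3*l^2 - 5*l - 4) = (l - 3)*(l - 1)*(l^3 + 6*l^2 + 9*l + 4) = (l - 3)*(l - 1)*(l + 1)*(l^2 + 5*l + 4) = (l - 3)*(l - 1)*(l + 1)^2*(l + 4)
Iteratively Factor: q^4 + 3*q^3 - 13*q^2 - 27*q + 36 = (q + 4)*(q^3 - q^2 - 9*q + 9) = (q - 3)*(q + 4)*(q^2 + 2*q - 3) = (q - 3)*(q - 1)*(q + 4)*(q + 3)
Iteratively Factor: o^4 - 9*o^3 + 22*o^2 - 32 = (o - 4)*(o^3 - 5*o^2 + 2*o + 8) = (o - 4)*(o - 2)*(o^2 - 3*o - 4) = (o - 4)*(o - 2)*(o + 1)*(o - 4)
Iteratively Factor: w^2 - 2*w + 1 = (w - 1)*(w - 1)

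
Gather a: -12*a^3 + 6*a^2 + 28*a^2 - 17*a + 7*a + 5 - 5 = -12*a^3 + 34*a^2 - 10*a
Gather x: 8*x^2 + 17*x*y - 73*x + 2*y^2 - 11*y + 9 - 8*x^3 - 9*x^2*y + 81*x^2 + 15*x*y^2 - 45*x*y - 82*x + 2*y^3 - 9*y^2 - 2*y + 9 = -8*x^3 + x^2*(89 - 9*y) + x*(15*y^2 - 28*y - 155) + 2*y^3 - 7*y^2 - 13*y + 18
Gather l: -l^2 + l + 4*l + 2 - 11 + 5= -l^2 + 5*l - 4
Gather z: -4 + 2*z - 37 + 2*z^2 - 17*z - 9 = 2*z^2 - 15*z - 50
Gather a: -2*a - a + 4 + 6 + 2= 12 - 3*a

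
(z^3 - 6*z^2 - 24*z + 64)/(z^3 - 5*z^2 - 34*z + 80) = (z + 4)/(z + 5)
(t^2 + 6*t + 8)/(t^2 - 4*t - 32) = (t + 2)/(t - 8)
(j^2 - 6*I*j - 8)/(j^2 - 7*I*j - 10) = (j - 4*I)/(j - 5*I)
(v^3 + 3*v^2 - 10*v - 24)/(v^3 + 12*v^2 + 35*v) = (v^3 + 3*v^2 - 10*v - 24)/(v*(v^2 + 12*v + 35))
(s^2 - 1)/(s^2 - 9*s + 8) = (s + 1)/(s - 8)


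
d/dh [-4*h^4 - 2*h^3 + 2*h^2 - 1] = 2*h*(-8*h^2 - 3*h + 2)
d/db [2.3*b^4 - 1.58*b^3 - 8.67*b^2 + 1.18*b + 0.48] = 9.2*b^3 - 4.74*b^2 - 17.34*b + 1.18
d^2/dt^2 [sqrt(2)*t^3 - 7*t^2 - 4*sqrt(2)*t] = 6*sqrt(2)*t - 14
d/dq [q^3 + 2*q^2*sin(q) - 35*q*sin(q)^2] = 2*q^2*cos(q) + 3*q^2 + 4*q*sin(q) - 35*q*sin(2*q) - 35*sin(q)^2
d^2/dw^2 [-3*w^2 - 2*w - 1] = -6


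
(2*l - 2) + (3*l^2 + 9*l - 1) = 3*l^2 + 11*l - 3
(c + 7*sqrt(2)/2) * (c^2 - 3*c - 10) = c^3 - 3*c^2 + 7*sqrt(2)*c^2/2 - 21*sqrt(2)*c/2 - 10*c - 35*sqrt(2)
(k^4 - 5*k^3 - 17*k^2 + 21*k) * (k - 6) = k^5 - 11*k^4 + 13*k^3 + 123*k^2 - 126*k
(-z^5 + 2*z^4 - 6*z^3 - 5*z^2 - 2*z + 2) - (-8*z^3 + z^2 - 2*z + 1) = -z^5 + 2*z^4 + 2*z^3 - 6*z^2 + 1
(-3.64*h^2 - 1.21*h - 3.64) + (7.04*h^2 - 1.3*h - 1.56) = 3.4*h^2 - 2.51*h - 5.2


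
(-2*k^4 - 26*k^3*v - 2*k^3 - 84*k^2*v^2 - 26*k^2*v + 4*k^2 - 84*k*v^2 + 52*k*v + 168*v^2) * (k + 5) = -2*k^5 - 26*k^4*v - 12*k^4 - 84*k^3*v^2 - 156*k^3*v - 6*k^3 - 504*k^2*v^2 - 78*k^2*v + 20*k^2 - 252*k*v^2 + 260*k*v + 840*v^2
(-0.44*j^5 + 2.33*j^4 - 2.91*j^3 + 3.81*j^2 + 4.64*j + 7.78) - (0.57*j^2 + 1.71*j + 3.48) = -0.44*j^5 + 2.33*j^4 - 2.91*j^3 + 3.24*j^2 + 2.93*j + 4.3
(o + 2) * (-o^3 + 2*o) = -o^4 - 2*o^3 + 2*o^2 + 4*o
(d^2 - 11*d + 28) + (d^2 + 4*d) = 2*d^2 - 7*d + 28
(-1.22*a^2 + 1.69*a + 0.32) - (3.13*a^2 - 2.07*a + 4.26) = -4.35*a^2 + 3.76*a - 3.94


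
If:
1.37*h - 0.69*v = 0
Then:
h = 0.503649635036496*v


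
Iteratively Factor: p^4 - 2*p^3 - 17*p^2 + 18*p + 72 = (p - 3)*(p^3 + p^2 - 14*p - 24) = (p - 3)*(p + 2)*(p^2 - p - 12) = (p - 4)*(p - 3)*(p + 2)*(p + 3)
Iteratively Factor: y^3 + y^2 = (y)*(y^2 + y) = y^2*(y + 1)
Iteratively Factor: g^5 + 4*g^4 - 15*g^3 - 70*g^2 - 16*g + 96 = (g + 3)*(g^4 + g^3 - 18*g^2 - 16*g + 32) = (g - 4)*(g + 3)*(g^3 + 5*g^2 + 2*g - 8) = (g - 4)*(g + 3)*(g + 4)*(g^2 + g - 2) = (g - 4)*(g - 1)*(g + 3)*(g + 4)*(g + 2)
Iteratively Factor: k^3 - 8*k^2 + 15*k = (k)*(k^2 - 8*k + 15) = k*(k - 3)*(k - 5)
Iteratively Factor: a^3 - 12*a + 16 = (a + 4)*(a^2 - 4*a + 4) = (a - 2)*(a + 4)*(a - 2)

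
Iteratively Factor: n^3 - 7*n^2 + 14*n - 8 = (n - 2)*(n^2 - 5*n + 4) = (n - 4)*(n - 2)*(n - 1)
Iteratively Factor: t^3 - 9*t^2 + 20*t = (t)*(t^2 - 9*t + 20) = t*(t - 4)*(t - 5)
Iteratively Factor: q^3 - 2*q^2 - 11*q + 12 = (q + 3)*(q^2 - 5*q + 4) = (q - 4)*(q + 3)*(q - 1)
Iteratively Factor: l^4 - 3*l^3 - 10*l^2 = (l)*(l^3 - 3*l^2 - 10*l) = l*(l + 2)*(l^2 - 5*l) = l*(l - 5)*(l + 2)*(l)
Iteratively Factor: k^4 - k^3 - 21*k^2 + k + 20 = (k - 1)*(k^3 - 21*k - 20) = (k - 1)*(k + 4)*(k^2 - 4*k - 5) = (k - 5)*(k - 1)*(k + 4)*(k + 1)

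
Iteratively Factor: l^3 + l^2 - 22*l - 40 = (l + 2)*(l^2 - l - 20) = (l - 5)*(l + 2)*(l + 4)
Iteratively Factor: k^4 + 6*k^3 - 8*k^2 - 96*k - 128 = (k + 2)*(k^3 + 4*k^2 - 16*k - 64) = (k - 4)*(k + 2)*(k^2 + 8*k + 16) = (k - 4)*(k + 2)*(k + 4)*(k + 4)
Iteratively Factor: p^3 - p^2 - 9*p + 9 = (p - 3)*(p^2 + 2*p - 3) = (p - 3)*(p + 3)*(p - 1)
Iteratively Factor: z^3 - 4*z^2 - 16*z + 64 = (z - 4)*(z^2 - 16) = (z - 4)^2*(z + 4)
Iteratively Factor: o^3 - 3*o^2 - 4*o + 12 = (o + 2)*(o^2 - 5*o + 6) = (o - 2)*(o + 2)*(o - 3)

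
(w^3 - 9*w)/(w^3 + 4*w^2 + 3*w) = (w - 3)/(w + 1)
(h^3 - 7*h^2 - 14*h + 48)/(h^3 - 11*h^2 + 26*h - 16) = (h + 3)/(h - 1)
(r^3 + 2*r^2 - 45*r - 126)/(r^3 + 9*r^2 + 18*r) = (r - 7)/r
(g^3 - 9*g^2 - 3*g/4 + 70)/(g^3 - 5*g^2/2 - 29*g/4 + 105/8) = 2*(g - 8)/(2*g - 3)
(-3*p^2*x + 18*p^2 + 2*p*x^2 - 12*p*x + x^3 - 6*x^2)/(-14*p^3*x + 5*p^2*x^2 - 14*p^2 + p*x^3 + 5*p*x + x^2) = (-3*p^2*x + 18*p^2 + 2*p*x^2 - 12*p*x + x^3 - 6*x^2)/(-14*p^3*x + 5*p^2*x^2 - 14*p^2 + p*x^3 + 5*p*x + x^2)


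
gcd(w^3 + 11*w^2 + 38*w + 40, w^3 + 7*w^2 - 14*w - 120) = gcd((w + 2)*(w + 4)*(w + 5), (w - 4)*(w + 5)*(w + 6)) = w + 5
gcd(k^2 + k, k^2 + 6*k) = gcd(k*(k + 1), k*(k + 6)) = k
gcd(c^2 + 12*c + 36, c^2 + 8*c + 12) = c + 6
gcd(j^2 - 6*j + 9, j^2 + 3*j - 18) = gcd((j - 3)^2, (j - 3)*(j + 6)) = j - 3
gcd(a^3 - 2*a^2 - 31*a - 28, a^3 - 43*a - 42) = a^2 - 6*a - 7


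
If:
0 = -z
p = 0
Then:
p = 0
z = 0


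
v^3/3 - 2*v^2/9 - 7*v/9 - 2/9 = (v/3 + 1/3)*(v - 2)*(v + 1/3)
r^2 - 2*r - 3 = (r - 3)*(r + 1)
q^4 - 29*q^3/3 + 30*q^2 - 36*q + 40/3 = (q - 5)*(q - 2)^2*(q - 2/3)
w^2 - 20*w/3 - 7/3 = (w - 7)*(w + 1/3)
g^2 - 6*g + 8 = (g - 4)*(g - 2)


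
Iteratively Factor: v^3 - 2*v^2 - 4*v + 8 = (v - 2)*(v^2 - 4) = (v - 2)*(v + 2)*(v - 2)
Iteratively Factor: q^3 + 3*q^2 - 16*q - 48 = (q + 3)*(q^2 - 16) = (q - 4)*(q + 3)*(q + 4)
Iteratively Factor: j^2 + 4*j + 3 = (j + 3)*(j + 1)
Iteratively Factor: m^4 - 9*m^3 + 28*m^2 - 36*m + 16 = (m - 2)*(m^3 - 7*m^2 + 14*m - 8) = (m - 2)^2*(m^2 - 5*m + 4) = (m - 2)^2*(m - 1)*(m - 4)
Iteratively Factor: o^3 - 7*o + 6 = (o - 1)*(o^2 + o - 6) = (o - 2)*(o - 1)*(o + 3)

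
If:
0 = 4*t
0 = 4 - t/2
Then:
No Solution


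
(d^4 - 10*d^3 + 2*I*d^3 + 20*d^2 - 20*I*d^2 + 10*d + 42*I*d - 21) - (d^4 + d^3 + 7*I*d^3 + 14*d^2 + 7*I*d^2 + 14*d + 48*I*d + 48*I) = -11*d^3 - 5*I*d^3 + 6*d^2 - 27*I*d^2 - 4*d - 6*I*d - 21 - 48*I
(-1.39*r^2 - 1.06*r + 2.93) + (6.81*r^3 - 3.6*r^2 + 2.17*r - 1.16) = 6.81*r^3 - 4.99*r^2 + 1.11*r + 1.77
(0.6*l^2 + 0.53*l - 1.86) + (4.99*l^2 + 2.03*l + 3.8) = 5.59*l^2 + 2.56*l + 1.94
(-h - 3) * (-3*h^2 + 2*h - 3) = 3*h^3 + 7*h^2 - 3*h + 9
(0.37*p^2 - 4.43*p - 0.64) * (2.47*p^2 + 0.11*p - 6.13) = 0.9139*p^4 - 10.9014*p^3 - 4.3362*p^2 + 27.0855*p + 3.9232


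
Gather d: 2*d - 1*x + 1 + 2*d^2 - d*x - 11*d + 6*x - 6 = 2*d^2 + d*(-x - 9) + 5*x - 5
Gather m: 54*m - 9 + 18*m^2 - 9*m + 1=18*m^2 + 45*m - 8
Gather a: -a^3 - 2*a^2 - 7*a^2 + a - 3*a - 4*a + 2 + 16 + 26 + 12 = -a^3 - 9*a^2 - 6*a + 56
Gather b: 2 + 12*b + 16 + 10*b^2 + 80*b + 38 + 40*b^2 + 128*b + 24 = 50*b^2 + 220*b + 80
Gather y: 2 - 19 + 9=-8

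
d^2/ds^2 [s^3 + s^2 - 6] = 6*s + 2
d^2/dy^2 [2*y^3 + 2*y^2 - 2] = 12*y + 4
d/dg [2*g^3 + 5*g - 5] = 6*g^2 + 5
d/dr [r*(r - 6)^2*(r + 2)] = 4*r^3 - 30*r^2 + 24*r + 72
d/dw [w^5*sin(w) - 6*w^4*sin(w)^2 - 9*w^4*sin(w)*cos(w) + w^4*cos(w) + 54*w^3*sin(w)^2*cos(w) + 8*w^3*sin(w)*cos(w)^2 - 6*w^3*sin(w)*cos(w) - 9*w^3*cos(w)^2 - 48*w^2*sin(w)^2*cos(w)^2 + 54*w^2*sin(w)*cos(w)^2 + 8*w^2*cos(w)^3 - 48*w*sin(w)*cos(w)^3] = w^5*cos(w) + 4*w^4*sin(w) - 6*w^4*sin(2*w) - 9*w^4*cos(2*w) - 27*w^3*sin(w)/2 - 9*w^3*sin(2*w) + 81*w^3*sin(3*w)/2 + 6*w^3*cos(w) + 6*w^3*cos(2*w) + 6*w^3*cos(3*w) - 12*w^3 - 9*w^2*sin(2*w) - 24*w^2*sin(4*w) + 54*w^2*cos(w) - 27*w^2*cos(2*w)/2 - 27*w^2/2 + 27*w*sin(w) + 27*w*sin(3*w) + 12*w*cos(w) - 24*w*cos(2*w)^2 - 24*w*cos(2*w) + 4*w*cos(3*w) - 12*sin(2*w) - 6*sin(4*w)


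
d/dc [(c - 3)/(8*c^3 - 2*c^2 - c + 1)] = (8*c^3 - 2*c^2 - c + (c - 3)*(-24*c^2 + 4*c + 1) + 1)/(8*c^3 - 2*c^2 - c + 1)^2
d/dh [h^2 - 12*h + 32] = 2*h - 12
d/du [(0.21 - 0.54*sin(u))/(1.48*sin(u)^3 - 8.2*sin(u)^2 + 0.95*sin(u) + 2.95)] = (1.5984*sin(u)^3 - 5.3604*sin(u)^2 + 3.444*sin(u) - 1.7925)*cos(u)/(2.1904*sin(u)^6 - 24.272*sin(u)^5 + 70.052*sin(u)^4 - 6.848*sin(u)^3 - 47.4775*sin(u)^2 + 5.605*sin(u) + 8.7025)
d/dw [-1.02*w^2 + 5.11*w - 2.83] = 5.11 - 2.04*w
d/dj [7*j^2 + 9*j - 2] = 14*j + 9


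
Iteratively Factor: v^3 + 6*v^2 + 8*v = (v)*(v^2 + 6*v + 8) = v*(v + 4)*(v + 2)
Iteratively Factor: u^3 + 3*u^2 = (u)*(u^2 + 3*u) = u*(u + 3)*(u)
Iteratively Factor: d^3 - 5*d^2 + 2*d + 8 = (d - 4)*(d^2 - d - 2) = (d - 4)*(d - 2)*(d + 1)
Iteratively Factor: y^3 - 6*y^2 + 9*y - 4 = (y - 1)*(y^2 - 5*y + 4) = (y - 4)*(y - 1)*(y - 1)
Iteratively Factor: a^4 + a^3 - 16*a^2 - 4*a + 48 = (a + 2)*(a^3 - a^2 - 14*a + 24) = (a - 2)*(a + 2)*(a^2 + a - 12) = (a - 2)*(a + 2)*(a + 4)*(a - 3)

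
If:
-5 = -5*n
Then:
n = 1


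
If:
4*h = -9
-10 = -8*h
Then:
No Solution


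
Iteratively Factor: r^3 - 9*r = (r)*(r^2 - 9) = r*(r + 3)*(r - 3)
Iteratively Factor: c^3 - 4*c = (c + 2)*(c^2 - 2*c) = (c - 2)*(c + 2)*(c)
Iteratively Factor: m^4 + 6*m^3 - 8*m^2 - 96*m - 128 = (m + 4)*(m^3 + 2*m^2 - 16*m - 32) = (m + 2)*(m + 4)*(m^2 - 16) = (m - 4)*(m + 2)*(m + 4)*(m + 4)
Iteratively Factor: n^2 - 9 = (n + 3)*(n - 3)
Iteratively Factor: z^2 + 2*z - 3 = (z + 3)*(z - 1)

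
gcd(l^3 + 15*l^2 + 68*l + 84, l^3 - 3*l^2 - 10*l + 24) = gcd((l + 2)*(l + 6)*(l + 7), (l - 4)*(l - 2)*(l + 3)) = 1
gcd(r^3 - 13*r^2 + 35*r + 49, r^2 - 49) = r - 7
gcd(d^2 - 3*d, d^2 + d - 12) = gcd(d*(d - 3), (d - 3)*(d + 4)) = d - 3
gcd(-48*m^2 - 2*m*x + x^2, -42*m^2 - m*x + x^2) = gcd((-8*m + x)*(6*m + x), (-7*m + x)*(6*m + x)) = 6*m + x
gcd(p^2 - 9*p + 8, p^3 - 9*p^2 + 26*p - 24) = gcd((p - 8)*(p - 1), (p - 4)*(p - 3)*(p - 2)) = 1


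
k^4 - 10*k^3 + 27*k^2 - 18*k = k*(k - 6)*(k - 3)*(k - 1)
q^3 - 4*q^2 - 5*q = q*(q - 5)*(q + 1)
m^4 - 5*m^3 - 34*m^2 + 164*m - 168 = (m - 7)*(m - 2)^2*(m + 6)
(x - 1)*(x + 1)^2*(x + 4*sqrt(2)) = x^4 + x^3 + 4*sqrt(2)*x^3 - x^2 + 4*sqrt(2)*x^2 - 4*sqrt(2)*x - x - 4*sqrt(2)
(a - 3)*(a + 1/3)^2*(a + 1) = a^4 - 4*a^3/3 - 38*a^2/9 - 20*a/9 - 1/3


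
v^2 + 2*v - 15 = (v - 3)*(v + 5)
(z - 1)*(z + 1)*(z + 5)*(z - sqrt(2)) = z^4 - sqrt(2)*z^3 + 5*z^3 - 5*sqrt(2)*z^2 - z^2 - 5*z + sqrt(2)*z + 5*sqrt(2)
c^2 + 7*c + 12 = (c + 3)*(c + 4)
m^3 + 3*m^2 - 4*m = m*(m - 1)*(m + 4)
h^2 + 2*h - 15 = (h - 3)*(h + 5)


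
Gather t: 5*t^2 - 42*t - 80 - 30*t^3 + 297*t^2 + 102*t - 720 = -30*t^3 + 302*t^2 + 60*t - 800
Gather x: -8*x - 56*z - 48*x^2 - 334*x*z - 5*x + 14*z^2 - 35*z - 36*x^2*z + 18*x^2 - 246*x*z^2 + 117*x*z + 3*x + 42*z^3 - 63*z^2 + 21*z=x^2*(-36*z - 30) + x*(-246*z^2 - 217*z - 10) + 42*z^3 - 49*z^2 - 70*z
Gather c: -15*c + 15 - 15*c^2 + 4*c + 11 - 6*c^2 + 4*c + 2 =-21*c^2 - 7*c + 28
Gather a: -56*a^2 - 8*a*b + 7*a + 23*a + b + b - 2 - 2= -56*a^2 + a*(30 - 8*b) + 2*b - 4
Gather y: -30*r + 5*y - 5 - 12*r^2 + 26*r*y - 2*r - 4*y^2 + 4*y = -12*r^2 - 32*r - 4*y^2 + y*(26*r + 9) - 5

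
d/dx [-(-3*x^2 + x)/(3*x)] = 1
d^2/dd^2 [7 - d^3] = -6*d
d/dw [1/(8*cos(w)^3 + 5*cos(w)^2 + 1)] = 2*(12*cos(w) + 5)*sin(w)*cos(w)/(8*cos(w)^3 + 5*cos(w)^2 + 1)^2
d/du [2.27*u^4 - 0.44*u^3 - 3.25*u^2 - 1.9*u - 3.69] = 9.08*u^3 - 1.32*u^2 - 6.5*u - 1.9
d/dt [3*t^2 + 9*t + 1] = 6*t + 9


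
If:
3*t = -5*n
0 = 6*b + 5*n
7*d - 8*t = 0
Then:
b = t/2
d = 8*t/7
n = -3*t/5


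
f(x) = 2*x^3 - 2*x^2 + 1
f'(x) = 6*x^2 - 4*x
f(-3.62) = -120.08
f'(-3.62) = 93.11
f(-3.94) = -152.37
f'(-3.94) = 108.90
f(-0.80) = -1.30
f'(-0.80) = 7.04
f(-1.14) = -4.56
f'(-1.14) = 12.36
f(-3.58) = -116.40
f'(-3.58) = 91.22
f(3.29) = 50.57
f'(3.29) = 51.78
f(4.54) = 146.93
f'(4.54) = 105.51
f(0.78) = 0.73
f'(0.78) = 0.53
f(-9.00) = -1619.00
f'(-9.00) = 522.00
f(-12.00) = -3743.00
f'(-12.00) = 912.00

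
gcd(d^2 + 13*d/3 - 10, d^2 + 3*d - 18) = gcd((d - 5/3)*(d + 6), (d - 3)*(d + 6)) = d + 6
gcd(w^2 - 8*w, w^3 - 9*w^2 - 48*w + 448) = w - 8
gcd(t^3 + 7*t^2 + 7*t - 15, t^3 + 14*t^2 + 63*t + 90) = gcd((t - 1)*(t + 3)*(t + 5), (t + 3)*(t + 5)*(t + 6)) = t^2 + 8*t + 15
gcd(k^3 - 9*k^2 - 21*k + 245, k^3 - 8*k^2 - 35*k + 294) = k^2 - 14*k + 49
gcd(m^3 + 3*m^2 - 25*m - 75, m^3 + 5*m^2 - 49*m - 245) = m + 5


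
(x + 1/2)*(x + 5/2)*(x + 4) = x^3 + 7*x^2 + 53*x/4 + 5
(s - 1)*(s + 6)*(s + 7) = s^3 + 12*s^2 + 29*s - 42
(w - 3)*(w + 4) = w^2 + w - 12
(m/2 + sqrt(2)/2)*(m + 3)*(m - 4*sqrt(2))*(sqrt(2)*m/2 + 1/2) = sqrt(2)*m^4/4 - 5*m^3/4 + 3*sqrt(2)*m^3/4 - 11*sqrt(2)*m^2/4 - 15*m^2/4 - 33*sqrt(2)*m/4 - 2*m - 6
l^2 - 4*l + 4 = (l - 2)^2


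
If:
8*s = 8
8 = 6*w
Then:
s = 1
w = 4/3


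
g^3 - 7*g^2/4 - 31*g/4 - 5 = (g - 4)*(g + 1)*(g + 5/4)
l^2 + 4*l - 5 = (l - 1)*(l + 5)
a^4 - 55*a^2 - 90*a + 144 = (a - 8)*(a - 1)*(a + 3)*(a + 6)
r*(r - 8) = r^2 - 8*r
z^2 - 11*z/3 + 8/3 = (z - 8/3)*(z - 1)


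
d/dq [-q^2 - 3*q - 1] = -2*q - 3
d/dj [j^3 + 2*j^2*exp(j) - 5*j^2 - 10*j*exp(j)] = 2*j^2*exp(j) + 3*j^2 - 6*j*exp(j) - 10*j - 10*exp(j)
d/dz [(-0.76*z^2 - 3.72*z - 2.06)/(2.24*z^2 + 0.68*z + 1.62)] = (7.816*z^2 + 6.7664*z - 4.6256)/(5.0176*z^4 + 3.0464*z^3 + 7.72*z^2 + 2.2032*z + 2.6244)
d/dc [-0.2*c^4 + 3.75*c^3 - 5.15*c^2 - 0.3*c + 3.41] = -0.8*c^3 + 11.25*c^2 - 10.3*c - 0.3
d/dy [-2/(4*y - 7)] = 8/(4*y - 7)^2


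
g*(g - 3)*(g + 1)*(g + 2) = g^4 - 7*g^2 - 6*g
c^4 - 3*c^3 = c^3*(c - 3)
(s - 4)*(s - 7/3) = s^2 - 19*s/3 + 28/3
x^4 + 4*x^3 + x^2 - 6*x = x*(x - 1)*(x + 2)*(x + 3)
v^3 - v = v*(v - 1)*(v + 1)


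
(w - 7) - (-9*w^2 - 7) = 9*w^2 + w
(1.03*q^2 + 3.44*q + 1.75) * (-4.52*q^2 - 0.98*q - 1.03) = -4.6556*q^4 - 16.5582*q^3 - 12.3421*q^2 - 5.2582*q - 1.8025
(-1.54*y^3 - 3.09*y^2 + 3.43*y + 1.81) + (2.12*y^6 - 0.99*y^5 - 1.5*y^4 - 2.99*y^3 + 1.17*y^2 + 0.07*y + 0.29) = 2.12*y^6 - 0.99*y^5 - 1.5*y^4 - 4.53*y^3 - 1.92*y^2 + 3.5*y + 2.1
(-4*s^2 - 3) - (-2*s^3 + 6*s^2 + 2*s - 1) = 2*s^3 - 10*s^2 - 2*s - 2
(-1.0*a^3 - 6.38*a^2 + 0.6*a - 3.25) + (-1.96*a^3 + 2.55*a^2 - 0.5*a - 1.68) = -2.96*a^3 - 3.83*a^2 + 0.1*a - 4.93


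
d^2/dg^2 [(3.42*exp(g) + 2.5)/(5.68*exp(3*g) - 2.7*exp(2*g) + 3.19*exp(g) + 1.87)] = (441.349632*exp(6*g) + 568.55664*exp(5*g) - 644.678856*exp(4*g) - 279.283876*exp(3*g) - 199.97802*exp(2*g) + 55.528924*exp(g) - 2.953852)*exp(g)/(183.250432*exp(9*g) - 261.32544*exp(8*g) + 432.972768*exp(7*g) - 132.221976*exp(6*g) + 71.096124*exp(5*g) + 161.767914*exp(4*g) - 4.58892500000002*exp(3*g) + 28.763031*exp(2*g) + 33.465333*exp(g) + 6.539203)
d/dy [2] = 0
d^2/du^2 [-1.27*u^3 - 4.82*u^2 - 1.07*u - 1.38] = -7.62*u - 9.64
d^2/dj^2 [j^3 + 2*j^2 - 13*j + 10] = 6*j + 4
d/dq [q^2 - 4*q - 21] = 2*q - 4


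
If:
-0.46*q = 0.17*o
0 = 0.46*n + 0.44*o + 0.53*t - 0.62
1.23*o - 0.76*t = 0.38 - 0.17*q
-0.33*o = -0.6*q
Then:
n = 1.92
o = 0.00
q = 0.00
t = -0.50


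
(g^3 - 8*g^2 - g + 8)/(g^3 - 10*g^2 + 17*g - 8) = (g + 1)/(g - 1)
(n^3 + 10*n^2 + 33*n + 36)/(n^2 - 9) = (n^2 + 7*n + 12)/(n - 3)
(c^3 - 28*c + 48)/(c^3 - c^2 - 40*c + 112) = (c^2 + 4*c - 12)/(c^2 + 3*c - 28)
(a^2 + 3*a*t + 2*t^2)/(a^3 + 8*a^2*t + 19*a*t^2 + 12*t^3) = (a + 2*t)/(a^2 + 7*a*t + 12*t^2)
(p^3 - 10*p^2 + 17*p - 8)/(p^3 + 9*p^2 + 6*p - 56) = (p^3 - 10*p^2 + 17*p - 8)/(p^3 + 9*p^2 + 6*p - 56)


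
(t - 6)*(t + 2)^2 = t^3 - 2*t^2 - 20*t - 24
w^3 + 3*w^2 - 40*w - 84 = (w - 6)*(w + 2)*(w + 7)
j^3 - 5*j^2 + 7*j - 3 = (j - 3)*(j - 1)^2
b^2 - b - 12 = (b - 4)*(b + 3)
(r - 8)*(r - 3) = r^2 - 11*r + 24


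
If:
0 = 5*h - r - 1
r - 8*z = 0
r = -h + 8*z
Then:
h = 0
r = -1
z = -1/8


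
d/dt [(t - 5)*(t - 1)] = 2*t - 6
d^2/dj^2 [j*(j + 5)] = 2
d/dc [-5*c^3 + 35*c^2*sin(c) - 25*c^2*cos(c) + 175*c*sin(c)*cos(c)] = 25*c^2*sin(c) + 35*c^2*cos(c) - 15*c^2 + 70*c*sin(c) - 50*c*cos(c) + 175*c*cos(2*c) + 175*sin(2*c)/2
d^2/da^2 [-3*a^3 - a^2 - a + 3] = -18*a - 2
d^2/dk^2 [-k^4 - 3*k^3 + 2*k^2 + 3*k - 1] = -12*k^2 - 18*k + 4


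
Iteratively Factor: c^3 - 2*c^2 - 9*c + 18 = (c + 3)*(c^2 - 5*c + 6) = (c - 3)*(c + 3)*(c - 2)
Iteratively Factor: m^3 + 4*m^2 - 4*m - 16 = (m - 2)*(m^2 + 6*m + 8) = (m - 2)*(m + 2)*(m + 4)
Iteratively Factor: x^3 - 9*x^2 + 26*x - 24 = (x - 3)*(x^2 - 6*x + 8) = (x - 3)*(x - 2)*(x - 4)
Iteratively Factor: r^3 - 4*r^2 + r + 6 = (r - 2)*(r^2 - 2*r - 3) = (r - 3)*(r - 2)*(r + 1)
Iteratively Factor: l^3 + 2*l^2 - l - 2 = (l + 1)*(l^2 + l - 2) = (l - 1)*(l + 1)*(l + 2)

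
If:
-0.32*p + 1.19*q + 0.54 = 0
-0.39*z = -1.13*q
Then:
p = 1.28346238938053*z + 1.6875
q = 0.345132743362832*z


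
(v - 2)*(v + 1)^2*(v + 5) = v^4 + 5*v^3 - 3*v^2 - 17*v - 10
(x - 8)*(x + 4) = x^2 - 4*x - 32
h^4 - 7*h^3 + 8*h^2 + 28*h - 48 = (h - 4)*(h - 3)*(h - 2)*(h + 2)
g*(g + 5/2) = g^2 + 5*g/2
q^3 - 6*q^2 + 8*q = q*(q - 4)*(q - 2)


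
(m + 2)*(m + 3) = m^2 + 5*m + 6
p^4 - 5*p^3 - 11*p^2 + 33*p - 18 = (p - 6)*(p - 1)^2*(p + 3)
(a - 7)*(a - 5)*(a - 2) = a^3 - 14*a^2 + 59*a - 70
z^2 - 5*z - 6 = (z - 6)*(z + 1)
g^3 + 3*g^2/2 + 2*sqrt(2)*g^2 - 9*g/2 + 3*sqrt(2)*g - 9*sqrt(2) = (g - 3/2)*(g + 3)*(g + 2*sqrt(2))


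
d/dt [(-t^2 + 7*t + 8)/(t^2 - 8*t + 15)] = (t^2 - 46*t + 169)/(t^4 - 16*t^3 + 94*t^2 - 240*t + 225)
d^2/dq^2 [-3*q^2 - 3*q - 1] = -6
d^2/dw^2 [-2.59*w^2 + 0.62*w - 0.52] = -5.18000000000000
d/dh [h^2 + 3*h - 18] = 2*h + 3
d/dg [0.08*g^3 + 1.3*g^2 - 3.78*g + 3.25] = 0.24*g^2 + 2.6*g - 3.78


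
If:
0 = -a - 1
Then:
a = -1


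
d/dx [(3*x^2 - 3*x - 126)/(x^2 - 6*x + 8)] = 15*(-x^2 + 20*x - 52)/(x^4 - 12*x^3 + 52*x^2 - 96*x + 64)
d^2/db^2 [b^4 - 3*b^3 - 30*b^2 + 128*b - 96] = 12*b^2 - 18*b - 60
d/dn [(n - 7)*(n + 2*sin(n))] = n + (n - 7)*(2*cos(n) + 1) + 2*sin(n)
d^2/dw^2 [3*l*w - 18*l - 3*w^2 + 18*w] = -6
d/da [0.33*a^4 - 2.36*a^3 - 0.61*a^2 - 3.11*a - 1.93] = 1.32*a^3 - 7.08*a^2 - 1.22*a - 3.11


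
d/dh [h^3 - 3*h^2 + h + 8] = 3*h^2 - 6*h + 1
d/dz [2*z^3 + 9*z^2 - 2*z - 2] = 6*z^2 + 18*z - 2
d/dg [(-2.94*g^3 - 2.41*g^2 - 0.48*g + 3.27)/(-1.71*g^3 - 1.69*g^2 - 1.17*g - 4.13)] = (0.8475*g^4 + 5.238*g^3 + 55.2102*g^2 + 30.9592*g + 5.8083)/(2.9241*g^6 + 5.7798*g^5 + 6.8575*g^4 + 18.0792*g^3 + 15.3283*g^2 + 9.6642*g + 17.0569)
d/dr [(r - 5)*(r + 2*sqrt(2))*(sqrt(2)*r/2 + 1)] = 3*sqrt(2)*r^2/2 - 5*sqrt(2)*r + 6*r - 15 + 2*sqrt(2)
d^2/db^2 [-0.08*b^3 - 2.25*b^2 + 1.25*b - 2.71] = -0.48*b - 4.5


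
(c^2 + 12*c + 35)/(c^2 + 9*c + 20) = (c + 7)/(c + 4)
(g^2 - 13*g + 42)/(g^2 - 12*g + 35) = (g - 6)/(g - 5)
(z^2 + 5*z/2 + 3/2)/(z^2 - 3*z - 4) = (z + 3/2)/(z - 4)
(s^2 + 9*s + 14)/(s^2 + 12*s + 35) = (s + 2)/(s + 5)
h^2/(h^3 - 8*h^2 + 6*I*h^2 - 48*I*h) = h/(h^2 + h*(-8 + 6*I) - 48*I)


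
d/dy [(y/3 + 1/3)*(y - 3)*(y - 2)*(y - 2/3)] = 4*y^3/3 - 14*y^2/3 + 22*y/9 + 16/9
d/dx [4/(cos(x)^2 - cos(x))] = 4*(-sin(x)/cos(x)^2 + 2*tan(x))/(cos(x) - 1)^2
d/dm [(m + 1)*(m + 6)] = 2*m + 7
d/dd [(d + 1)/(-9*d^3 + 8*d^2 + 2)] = (-9*d^3 + 8*d^2 + d*(d + 1)*(27*d - 16) + 2)/(-9*d^3 + 8*d^2 + 2)^2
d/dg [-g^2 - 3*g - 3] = -2*g - 3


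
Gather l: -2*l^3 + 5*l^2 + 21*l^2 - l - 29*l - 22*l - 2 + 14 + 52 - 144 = -2*l^3 + 26*l^2 - 52*l - 80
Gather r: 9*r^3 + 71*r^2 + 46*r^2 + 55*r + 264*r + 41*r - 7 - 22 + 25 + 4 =9*r^3 + 117*r^2 + 360*r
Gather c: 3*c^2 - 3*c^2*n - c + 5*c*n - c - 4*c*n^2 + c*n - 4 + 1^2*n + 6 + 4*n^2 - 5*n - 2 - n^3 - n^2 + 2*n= c^2*(3 - 3*n) + c*(-4*n^2 + 6*n - 2) - n^3 + 3*n^2 - 2*n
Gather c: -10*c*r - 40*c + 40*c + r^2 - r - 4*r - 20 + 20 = -10*c*r + r^2 - 5*r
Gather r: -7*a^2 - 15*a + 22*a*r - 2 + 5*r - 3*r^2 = -7*a^2 - 15*a - 3*r^2 + r*(22*a + 5) - 2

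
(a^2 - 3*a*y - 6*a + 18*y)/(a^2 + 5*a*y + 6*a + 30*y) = (a^2 - 3*a*y - 6*a + 18*y)/(a^2 + 5*a*y + 6*a + 30*y)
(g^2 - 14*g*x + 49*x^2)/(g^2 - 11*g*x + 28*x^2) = (-g + 7*x)/(-g + 4*x)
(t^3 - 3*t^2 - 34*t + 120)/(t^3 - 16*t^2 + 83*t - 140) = (t + 6)/(t - 7)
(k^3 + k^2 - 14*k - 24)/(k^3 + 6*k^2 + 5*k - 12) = (k^2 - 2*k - 8)/(k^2 + 3*k - 4)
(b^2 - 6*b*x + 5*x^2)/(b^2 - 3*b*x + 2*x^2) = (-b + 5*x)/(-b + 2*x)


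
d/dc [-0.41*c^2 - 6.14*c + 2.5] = -0.82*c - 6.14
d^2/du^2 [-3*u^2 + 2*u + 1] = -6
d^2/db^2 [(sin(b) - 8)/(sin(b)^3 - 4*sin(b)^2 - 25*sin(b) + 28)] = 2*(-2*sin(b)^6 + 40*sin(b)^5 - 191*sin(b)^4 + 37*sin(b)^3 + 190*sin(b)^2 + 4180*sin(b) + 5196)/((sin(b) - 7)^3*(sin(b) - 1)^2*(sin(b) + 4)^3)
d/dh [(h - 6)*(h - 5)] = 2*h - 11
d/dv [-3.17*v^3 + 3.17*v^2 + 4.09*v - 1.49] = -9.51*v^2 + 6.34*v + 4.09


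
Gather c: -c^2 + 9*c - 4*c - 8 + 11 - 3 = -c^2 + 5*c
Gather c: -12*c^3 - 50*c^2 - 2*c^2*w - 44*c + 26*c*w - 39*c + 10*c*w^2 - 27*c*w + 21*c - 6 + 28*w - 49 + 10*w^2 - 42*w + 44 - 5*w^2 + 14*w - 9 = -12*c^3 + c^2*(-2*w - 50) + c*(10*w^2 - w - 62) + 5*w^2 - 20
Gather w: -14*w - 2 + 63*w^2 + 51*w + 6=63*w^2 + 37*w + 4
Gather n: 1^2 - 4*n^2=1 - 4*n^2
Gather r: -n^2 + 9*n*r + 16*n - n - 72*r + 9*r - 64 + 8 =-n^2 + 15*n + r*(9*n - 63) - 56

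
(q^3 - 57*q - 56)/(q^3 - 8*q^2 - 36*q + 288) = (q^2 + 8*q + 7)/(q^2 - 36)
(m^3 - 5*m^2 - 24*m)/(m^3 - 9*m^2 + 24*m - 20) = m*(m^2 - 5*m - 24)/(m^3 - 9*m^2 + 24*m - 20)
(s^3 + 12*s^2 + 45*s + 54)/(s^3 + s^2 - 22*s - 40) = (s^3 + 12*s^2 + 45*s + 54)/(s^3 + s^2 - 22*s - 40)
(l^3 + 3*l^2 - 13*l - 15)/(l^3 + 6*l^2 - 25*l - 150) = (l^2 - 2*l - 3)/(l^2 + l - 30)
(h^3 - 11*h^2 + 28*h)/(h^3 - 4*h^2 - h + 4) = h*(h - 7)/(h^2 - 1)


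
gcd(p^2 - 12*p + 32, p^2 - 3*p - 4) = p - 4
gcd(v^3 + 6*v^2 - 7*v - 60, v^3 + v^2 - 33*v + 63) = v - 3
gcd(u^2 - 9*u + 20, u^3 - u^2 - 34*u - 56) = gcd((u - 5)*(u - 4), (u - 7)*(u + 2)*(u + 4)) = 1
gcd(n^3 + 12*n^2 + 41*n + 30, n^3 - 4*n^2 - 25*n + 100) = n + 5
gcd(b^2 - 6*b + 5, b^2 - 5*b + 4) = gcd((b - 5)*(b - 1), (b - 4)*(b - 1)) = b - 1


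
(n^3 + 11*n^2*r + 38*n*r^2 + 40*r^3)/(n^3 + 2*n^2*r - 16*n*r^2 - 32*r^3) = (-n - 5*r)/(-n + 4*r)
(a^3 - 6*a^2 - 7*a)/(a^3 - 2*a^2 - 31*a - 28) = a/(a + 4)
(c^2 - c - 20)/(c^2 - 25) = (c + 4)/(c + 5)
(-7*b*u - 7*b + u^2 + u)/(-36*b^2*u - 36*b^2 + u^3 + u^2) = (-7*b + u)/(-36*b^2 + u^2)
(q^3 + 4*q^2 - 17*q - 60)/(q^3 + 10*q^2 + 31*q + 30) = (q - 4)/(q + 2)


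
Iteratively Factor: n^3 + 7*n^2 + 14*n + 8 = (n + 2)*(n^2 + 5*n + 4) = (n + 2)*(n + 4)*(n + 1)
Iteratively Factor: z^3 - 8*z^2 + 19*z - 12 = (z - 3)*(z^2 - 5*z + 4) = (z - 4)*(z - 3)*(z - 1)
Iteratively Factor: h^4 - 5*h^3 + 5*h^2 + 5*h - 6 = (h + 1)*(h^3 - 6*h^2 + 11*h - 6) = (h - 3)*(h + 1)*(h^2 - 3*h + 2) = (h - 3)*(h - 1)*(h + 1)*(h - 2)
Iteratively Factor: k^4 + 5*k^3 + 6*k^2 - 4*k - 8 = (k + 2)*(k^3 + 3*k^2 - 4) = (k + 2)^2*(k^2 + k - 2) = (k + 2)^3*(k - 1)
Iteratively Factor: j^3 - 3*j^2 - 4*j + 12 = (j - 2)*(j^2 - j - 6) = (j - 2)*(j + 2)*(j - 3)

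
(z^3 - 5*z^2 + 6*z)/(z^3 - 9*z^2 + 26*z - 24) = z/(z - 4)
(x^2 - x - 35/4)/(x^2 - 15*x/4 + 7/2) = (4*x^2 - 4*x - 35)/(4*x^2 - 15*x + 14)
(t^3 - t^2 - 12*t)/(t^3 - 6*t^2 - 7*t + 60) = t/(t - 5)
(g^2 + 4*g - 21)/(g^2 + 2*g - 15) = (g + 7)/(g + 5)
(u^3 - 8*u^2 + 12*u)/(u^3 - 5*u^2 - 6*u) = (u - 2)/(u + 1)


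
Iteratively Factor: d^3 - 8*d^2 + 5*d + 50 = (d + 2)*(d^2 - 10*d + 25) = (d - 5)*(d + 2)*(d - 5)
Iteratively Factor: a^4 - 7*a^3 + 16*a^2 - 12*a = (a - 2)*(a^3 - 5*a^2 + 6*a) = (a - 2)^2*(a^2 - 3*a) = (a - 3)*(a - 2)^2*(a)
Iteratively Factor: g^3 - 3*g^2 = (g)*(g^2 - 3*g) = g*(g - 3)*(g)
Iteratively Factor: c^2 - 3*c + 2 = (c - 2)*(c - 1)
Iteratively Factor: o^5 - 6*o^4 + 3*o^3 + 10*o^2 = (o - 5)*(o^4 - o^3 - 2*o^2) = (o - 5)*(o - 2)*(o^3 + o^2) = (o - 5)*(o - 2)*(o + 1)*(o^2) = o*(o - 5)*(o - 2)*(o + 1)*(o)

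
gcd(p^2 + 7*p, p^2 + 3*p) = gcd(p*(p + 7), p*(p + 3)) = p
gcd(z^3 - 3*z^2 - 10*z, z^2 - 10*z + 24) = 1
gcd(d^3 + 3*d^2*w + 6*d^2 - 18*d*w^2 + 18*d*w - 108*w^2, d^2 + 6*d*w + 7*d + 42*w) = d + 6*w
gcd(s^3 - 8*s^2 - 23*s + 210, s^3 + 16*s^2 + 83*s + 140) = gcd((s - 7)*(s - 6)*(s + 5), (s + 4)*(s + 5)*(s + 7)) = s + 5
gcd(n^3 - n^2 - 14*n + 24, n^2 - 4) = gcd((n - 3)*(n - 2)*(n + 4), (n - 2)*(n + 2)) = n - 2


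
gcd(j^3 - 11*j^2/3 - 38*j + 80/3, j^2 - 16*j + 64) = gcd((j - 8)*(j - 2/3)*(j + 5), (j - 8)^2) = j - 8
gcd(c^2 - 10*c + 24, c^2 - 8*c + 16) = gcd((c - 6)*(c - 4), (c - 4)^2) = c - 4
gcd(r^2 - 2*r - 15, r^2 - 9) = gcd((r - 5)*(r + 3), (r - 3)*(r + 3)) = r + 3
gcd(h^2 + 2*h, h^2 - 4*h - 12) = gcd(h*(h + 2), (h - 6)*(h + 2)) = h + 2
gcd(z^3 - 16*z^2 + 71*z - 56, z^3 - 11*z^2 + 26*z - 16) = z^2 - 9*z + 8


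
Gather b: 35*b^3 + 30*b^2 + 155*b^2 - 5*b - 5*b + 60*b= 35*b^3 + 185*b^2 + 50*b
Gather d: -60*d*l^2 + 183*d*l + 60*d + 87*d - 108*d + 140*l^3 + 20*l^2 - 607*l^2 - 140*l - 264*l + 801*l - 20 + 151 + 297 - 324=d*(-60*l^2 + 183*l + 39) + 140*l^3 - 587*l^2 + 397*l + 104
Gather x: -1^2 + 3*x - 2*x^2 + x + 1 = -2*x^2 + 4*x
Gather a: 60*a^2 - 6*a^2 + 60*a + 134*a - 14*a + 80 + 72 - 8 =54*a^2 + 180*a + 144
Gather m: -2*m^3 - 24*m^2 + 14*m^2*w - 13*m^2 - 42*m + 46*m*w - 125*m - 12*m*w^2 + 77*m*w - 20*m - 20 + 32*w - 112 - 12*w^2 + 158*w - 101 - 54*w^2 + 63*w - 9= -2*m^3 + m^2*(14*w - 37) + m*(-12*w^2 + 123*w - 187) - 66*w^2 + 253*w - 242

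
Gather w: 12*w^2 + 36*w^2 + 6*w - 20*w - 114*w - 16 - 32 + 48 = 48*w^2 - 128*w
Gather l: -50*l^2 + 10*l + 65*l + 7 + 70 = -50*l^2 + 75*l + 77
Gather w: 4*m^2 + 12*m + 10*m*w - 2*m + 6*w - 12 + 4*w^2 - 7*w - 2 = 4*m^2 + 10*m + 4*w^2 + w*(10*m - 1) - 14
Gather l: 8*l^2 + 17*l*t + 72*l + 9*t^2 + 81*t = 8*l^2 + l*(17*t + 72) + 9*t^2 + 81*t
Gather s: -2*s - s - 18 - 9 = -3*s - 27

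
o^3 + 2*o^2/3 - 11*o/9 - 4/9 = (o - 1)*(o + 1/3)*(o + 4/3)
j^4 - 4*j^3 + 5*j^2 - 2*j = j*(j - 2)*(j - 1)^2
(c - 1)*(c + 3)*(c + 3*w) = c^3 + 3*c^2*w + 2*c^2 + 6*c*w - 3*c - 9*w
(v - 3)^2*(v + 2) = v^3 - 4*v^2 - 3*v + 18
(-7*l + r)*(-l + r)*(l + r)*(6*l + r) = 42*l^4 + l^3*r - 43*l^2*r^2 - l*r^3 + r^4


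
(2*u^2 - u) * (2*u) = 4*u^3 - 2*u^2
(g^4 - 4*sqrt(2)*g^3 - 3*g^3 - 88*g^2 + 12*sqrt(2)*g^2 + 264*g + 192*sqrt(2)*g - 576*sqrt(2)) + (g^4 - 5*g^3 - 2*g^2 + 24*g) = 2*g^4 - 8*g^3 - 4*sqrt(2)*g^3 - 90*g^2 + 12*sqrt(2)*g^2 + 192*sqrt(2)*g + 288*g - 576*sqrt(2)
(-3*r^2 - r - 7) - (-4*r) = -3*r^2 + 3*r - 7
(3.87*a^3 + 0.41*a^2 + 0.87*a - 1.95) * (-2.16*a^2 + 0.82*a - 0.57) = -8.3592*a^5 + 2.2878*a^4 - 3.7489*a^3 + 4.6917*a^2 - 2.0949*a + 1.1115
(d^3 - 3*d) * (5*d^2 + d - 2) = 5*d^5 + d^4 - 17*d^3 - 3*d^2 + 6*d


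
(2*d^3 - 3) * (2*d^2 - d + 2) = 4*d^5 - 2*d^4 + 4*d^3 - 6*d^2 + 3*d - 6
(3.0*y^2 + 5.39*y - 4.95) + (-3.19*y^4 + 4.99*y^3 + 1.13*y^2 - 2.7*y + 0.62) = -3.19*y^4 + 4.99*y^3 + 4.13*y^2 + 2.69*y - 4.33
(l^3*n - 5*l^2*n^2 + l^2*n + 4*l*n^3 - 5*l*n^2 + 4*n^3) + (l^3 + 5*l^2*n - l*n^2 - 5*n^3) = l^3*n + l^3 - 5*l^2*n^2 + 6*l^2*n + 4*l*n^3 - 6*l*n^2 - n^3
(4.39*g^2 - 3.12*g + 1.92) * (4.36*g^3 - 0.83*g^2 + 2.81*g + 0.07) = 19.1404*g^5 - 17.2469*g^4 + 23.2967*g^3 - 10.0535*g^2 + 5.1768*g + 0.1344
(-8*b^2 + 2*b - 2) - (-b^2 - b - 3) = -7*b^2 + 3*b + 1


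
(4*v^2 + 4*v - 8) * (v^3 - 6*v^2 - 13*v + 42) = 4*v^5 - 20*v^4 - 84*v^3 + 164*v^2 + 272*v - 336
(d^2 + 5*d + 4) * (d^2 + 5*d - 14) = d^4 + 10*d^3 + 15*d^2 - 50*d - 56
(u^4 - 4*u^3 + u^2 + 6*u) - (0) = u^4 - 4*u^3 + u^2 + 6*u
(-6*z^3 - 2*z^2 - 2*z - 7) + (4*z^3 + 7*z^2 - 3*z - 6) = -2*z^3 + 5*z^2 - 5*z - 13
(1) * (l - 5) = l - 5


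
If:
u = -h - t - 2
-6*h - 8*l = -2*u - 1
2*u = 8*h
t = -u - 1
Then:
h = -1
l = -1/8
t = 3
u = -4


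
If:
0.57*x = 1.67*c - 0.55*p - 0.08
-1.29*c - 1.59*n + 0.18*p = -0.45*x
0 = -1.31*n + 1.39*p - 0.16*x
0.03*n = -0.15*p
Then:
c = 0.18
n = -0.04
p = 0.01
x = 0.37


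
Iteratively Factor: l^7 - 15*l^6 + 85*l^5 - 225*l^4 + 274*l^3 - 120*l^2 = (l - 5)*(l^6 - 10*l^5 + 35*l^4 - 50*l^3 + 24*l^2) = (l - 5)*(l - 1)*(l^5 - 9*l^4 + 26*l^3 - 24*l^2) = l*(l - 5)*(l - 1)*(l^4 - 9*l^3 + 26*l^2 - 24*l) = l*(l - 5)*(l - 4)*(l - 1)*(l^3 - 5*l^2 + 6*l) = l*(l - 5)*(l - 4)*(l - 3)*(l - 1)*(l^2 - 2*l) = l*(l - 5)*(l - 4)*(l - 3)*(l - 2)*(l - 1)*(l)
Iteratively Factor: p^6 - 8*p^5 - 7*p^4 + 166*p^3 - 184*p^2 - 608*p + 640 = (p - 4)*(p^5 - 4*p^4 - 23*p^3 + 74*p^2 + 112*p - 160) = (p - 4)*(p + 2)*(p^4 - 6*p^3 - 11*p^2 + 96*p - 80) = (p - 4)^2*(p + 2)*(p^3 - 2*p^2 - 19*p + 20) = (p - 5)*(p - 4)^2*(p + 2)*(p^2 + 3*p - 4) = (p - 5)*(p - 4)^2*(p + 2)*(p + 4)*(p - 1)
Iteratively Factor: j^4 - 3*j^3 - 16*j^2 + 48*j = (j - 4)*(j^3 + j^2 - 12*j) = j*(j - 4)*(j^2 + j - 12) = j*(j - 4)*(j - 3)*(j + 4)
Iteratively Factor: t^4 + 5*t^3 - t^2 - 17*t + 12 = (t - 1)*(t^3 + 6*t^2 + 5*t - 12) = (t - 1)*(t + 3)*(t^2 + 3*t - 4) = (t - 1)^2*(t + 3)*(t + 4)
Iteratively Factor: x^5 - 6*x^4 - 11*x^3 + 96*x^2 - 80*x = (x)*(x^4 - 6*x^3 - 11*x^2 + 96*x - 80) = x*(x + 4)*(x^3 - 10*x^2 + 29*x - 20) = x*(x - 4)*(x + 4)*(x^2 - 6*x + 5) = x*(x - 4)*(x - 1)*(x + 4)*(x - 5)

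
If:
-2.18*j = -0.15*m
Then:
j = 0.0688073394495413*m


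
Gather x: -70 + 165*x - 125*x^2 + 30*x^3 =30*x^3 - 125*x^2 + 165*x - 70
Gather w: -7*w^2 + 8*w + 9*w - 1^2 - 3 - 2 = -7*w^2 + 17*w - 6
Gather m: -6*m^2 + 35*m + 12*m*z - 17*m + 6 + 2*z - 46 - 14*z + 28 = -6*m^2 + m*(12*z + 18) - 12*z - 12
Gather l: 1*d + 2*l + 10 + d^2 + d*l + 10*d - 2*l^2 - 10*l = d^2 + 11*d - 2*l^2 + l*(d - 8) + 10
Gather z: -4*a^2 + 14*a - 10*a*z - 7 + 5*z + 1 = -4*a^2 + 14*a + z*(5 - 10*a) - 6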